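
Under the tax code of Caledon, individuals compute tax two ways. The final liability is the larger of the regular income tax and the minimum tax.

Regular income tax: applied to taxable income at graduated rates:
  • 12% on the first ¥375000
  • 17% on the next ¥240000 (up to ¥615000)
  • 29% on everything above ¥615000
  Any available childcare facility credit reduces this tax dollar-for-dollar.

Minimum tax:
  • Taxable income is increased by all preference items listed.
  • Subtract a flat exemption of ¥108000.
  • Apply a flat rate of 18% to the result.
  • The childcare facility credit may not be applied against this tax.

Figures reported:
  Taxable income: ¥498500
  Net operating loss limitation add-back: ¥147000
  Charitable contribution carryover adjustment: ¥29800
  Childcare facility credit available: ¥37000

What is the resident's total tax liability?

Regular income tax:
  ¥375000 × 12% = ¥45000
  ¥123500 × 17% = ¥20995
  → ¥65995
  Less childcare facility credit ¥37000 → ¥28995

Minimum tax:
  Adjusted income: ¥498500 + ¥147000 + ¥29800 = ¥675300
  Less exemption ¥108000 → base ¥567300
  ¥567300 × 18% = ¥102114

¥102114 > ¥28995, so the minimum tax is the binding amount.

¥102114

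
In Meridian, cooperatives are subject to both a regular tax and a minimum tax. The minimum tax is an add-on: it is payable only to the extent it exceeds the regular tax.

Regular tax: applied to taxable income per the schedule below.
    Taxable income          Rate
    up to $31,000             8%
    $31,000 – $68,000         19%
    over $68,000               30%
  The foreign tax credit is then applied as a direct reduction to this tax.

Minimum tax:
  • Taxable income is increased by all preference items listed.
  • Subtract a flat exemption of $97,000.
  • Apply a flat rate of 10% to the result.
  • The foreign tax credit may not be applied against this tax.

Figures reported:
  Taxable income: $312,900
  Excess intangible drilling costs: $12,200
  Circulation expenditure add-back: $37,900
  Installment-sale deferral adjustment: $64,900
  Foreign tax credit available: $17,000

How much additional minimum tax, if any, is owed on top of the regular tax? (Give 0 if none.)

$0

Regular tax:
  $31,000 × 8% = $2,480
  $37,000 × 19% = $7,030
  $244,900 × 30% = $73,470
  → $82,980
  Less foreign tax credit $17,000 → $65,980

Minimum tax:
  Adjusted income: $312,900 + $12,200 + $37,900 + $64,900 = $427,900
  Less exemption $97,000 → base $330,900
  $330,900 × 10% = $33,090

$33,090 ≤ $65,980, so no add-on is due.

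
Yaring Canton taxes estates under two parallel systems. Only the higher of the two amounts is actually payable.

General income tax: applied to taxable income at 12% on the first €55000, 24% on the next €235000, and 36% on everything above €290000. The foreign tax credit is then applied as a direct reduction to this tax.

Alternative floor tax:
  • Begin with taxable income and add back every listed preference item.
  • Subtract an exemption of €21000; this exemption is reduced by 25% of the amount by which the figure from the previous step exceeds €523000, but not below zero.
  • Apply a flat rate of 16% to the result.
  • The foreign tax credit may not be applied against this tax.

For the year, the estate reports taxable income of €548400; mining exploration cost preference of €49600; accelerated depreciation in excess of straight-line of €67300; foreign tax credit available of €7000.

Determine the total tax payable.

Alternative floor tax:
  Adjusted income: €548400 + €49600 + €67300 = €665300
  Exemption: 25% × (€665300 − €523000) = €35575 ≥ €21000, so the exemption is fully phased out
  Base: €665300 − €0 = €665300
  €665300 × 16% = €106448

General income tax:
  €55000 × 12% = €6600
  €235000 × 24% = €56400
  €258400 × 36% = €93024
  → €156024
  Less foreign tax credit €7000 → €149024

€149024 > €106448, so the general income tax governs.

€149024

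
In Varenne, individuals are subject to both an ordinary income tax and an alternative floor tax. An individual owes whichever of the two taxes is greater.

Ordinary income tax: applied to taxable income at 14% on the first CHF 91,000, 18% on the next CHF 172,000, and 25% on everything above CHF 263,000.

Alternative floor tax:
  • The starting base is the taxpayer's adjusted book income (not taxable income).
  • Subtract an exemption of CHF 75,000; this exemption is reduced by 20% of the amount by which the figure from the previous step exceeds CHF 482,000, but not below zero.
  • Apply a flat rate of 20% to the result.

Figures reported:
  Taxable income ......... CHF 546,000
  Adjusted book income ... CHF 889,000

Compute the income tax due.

Ordinary income tax:
  CHF 91,000 × 14% = CHF 12,740
  CHF 172,000 × 18% = CHF 30,960
  CHF 283,000 × 25% = CHF 70,750
  → CHF 114,450

Alternative floor tax:
  Base (adjusted book income): CHF 889,000
  Exemption: 20% × (CHF 889,000 − CHF 482,000) = CHF 81,400 ≥ CHF 75,000, so the exemption is fully phased out
  Base: CHF 889,000 − CHF 0 = CHF 889,000
  CHF 889,000 × 20% = CHF 177,800

CHF 177,800 > CHF 114,450, so the alternative floor tax is the binding amount.

CHF 177,800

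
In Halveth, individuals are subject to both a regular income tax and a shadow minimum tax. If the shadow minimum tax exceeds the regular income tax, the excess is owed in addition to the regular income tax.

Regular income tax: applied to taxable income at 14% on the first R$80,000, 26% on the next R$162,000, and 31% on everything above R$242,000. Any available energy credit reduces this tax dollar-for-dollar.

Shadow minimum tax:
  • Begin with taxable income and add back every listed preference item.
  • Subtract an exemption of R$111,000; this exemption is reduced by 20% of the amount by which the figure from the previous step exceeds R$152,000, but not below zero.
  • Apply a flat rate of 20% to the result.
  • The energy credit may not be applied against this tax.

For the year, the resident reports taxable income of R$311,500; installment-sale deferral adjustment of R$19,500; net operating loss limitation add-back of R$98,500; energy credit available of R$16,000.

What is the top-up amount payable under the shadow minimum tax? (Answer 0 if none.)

Regular income tax:
  R$80,000 × 14% = R$11,200
  R$162,000 × 26% = R$42,120
  R$69,500 × 31% = R$21,545
  → R$74,865
  Less energy credit R$16,000 → R$58,865

Shadow minimum tax:
  Adjusted income: R$311,500 + R$19,500 + R$98,500 = R$429,500
  Exemption: R$111,000 − 20% × (R$429,500 − R$152,000) = R$111,000 − R$55,500 = R$55,500
  Base: R$429,500 − R$55,500 = R$374,000
  R$374,000 × 20% = R$74,800

Excess of shadow minimum tax over regular income tax: R$74,800 − R$58,865 = R$15,935.

R$15,935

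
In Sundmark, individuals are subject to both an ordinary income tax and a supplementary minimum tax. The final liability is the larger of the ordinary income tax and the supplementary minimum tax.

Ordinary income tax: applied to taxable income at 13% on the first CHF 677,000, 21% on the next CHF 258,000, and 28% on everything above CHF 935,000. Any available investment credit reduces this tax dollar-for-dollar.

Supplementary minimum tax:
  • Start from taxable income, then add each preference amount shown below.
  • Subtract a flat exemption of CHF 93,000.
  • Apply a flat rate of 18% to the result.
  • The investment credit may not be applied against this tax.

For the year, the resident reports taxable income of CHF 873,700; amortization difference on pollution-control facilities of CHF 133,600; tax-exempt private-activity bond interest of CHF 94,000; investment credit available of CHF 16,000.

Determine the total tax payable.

CHF 181,494

Ordinary income tax:
  CHF 677,000 × 13% = CHF 88,010
  CHF 196,700 × 21% = CHF 41,307
  → CHF 129,317
  Less investment credit CHF 16,000 → CHF 113,317

Supplementary minimum tax:
  Adjusted income: CHF 873,700 + CHF 133,600 + CHF 94,000 = CHF 1,101,300
  Less exemption CHF 93,000 → base CHF 1,008,300
  CHF 1,008,300 × 18% = CHF 181,494

CHF 181,494 > CHF 113,317, so the supplementary minimum tax is the binding amount.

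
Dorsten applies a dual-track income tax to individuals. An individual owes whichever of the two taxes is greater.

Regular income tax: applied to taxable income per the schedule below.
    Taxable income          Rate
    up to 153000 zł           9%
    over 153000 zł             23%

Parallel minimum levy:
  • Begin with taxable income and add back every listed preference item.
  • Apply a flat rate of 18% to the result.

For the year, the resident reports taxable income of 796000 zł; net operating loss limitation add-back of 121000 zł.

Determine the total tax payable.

Regular income tax:
  153000 zł × 9% = 13770 zł
  643000 zł × 23% = 147890 zł
  → 161660 zł

Parallel minimum levy:
  Adjusted income: 796000 zł + 121000 zł = 917000 zł
  917000 zł × 18% = 165060 zł

165060 zł > 161660 zł, so the parallel minimum levy is the binding amount.

165060 zł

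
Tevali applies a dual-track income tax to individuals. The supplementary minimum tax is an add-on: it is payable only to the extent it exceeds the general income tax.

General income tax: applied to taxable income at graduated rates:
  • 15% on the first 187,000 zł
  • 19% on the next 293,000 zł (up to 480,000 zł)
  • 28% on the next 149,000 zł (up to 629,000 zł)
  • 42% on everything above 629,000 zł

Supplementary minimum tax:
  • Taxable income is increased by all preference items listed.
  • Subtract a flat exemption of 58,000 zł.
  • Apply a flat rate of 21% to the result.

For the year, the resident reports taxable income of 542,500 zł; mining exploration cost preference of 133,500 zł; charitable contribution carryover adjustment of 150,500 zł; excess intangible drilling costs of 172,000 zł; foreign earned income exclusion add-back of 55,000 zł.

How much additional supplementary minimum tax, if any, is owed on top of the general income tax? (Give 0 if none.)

107,835 zł

Supplementary minimum tax:
  Adjusted income: 542,500 zł + 133,500 zł + 150,500 zł + 172,000 zł + 55,000 zł = 1,053,500 zł
  Less exemption 58,000 zł → base 995,500 zł
  995,500 zł × 21% = 209,055 zł

General income tax:
  187,000 zł × 15% = 28,050 zł
  293,000 zł × 19% = 55,670 zł
  62,500 zł × 28% = 17,500 zł
  → 101,220 zł

Excess of supplementary minimum tax over general income tax: 209,055 zł − 101,220 zł = 107,835 zł.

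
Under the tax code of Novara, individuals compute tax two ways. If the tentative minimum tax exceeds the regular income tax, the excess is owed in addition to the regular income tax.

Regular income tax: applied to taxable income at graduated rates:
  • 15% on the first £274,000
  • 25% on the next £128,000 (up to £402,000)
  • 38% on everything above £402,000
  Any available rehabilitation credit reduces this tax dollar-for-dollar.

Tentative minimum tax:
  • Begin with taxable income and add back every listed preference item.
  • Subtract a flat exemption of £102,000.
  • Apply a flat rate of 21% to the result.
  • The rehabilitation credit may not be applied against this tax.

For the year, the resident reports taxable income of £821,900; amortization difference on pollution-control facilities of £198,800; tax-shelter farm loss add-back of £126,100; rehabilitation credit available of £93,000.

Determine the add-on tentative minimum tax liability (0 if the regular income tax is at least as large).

£79,746

Regular income tax:
  £274,000 × 15% = £41,100
  £128,000 × 25% = £32,000
  £419,900 × 38% = £159,562
  → £232,662
  Less rehabilitation credit £93,000 → £139,662

Tentative minimum tax:
  Adjusted income: £821,900 + £198,800 + £126,100 = £1,146,800
  Less exemption £102,000 → base £1,044,800
  £1,044,800 × 21% = £219,408

Excess of tentative minimum tax over regular income tax: £219,408 − £139,662 = £79,746.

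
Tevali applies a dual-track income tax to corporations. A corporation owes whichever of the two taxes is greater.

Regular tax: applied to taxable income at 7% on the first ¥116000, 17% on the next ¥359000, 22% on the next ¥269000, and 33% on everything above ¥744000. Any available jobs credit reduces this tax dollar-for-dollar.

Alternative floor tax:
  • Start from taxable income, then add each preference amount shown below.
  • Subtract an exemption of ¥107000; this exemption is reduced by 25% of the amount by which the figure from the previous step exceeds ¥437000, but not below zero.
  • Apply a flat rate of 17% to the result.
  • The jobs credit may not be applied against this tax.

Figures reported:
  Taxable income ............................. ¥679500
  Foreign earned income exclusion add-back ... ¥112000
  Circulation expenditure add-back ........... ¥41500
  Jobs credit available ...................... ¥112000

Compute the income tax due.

Alternative floor tax:
  Adjusted income: ¥679500 + ¥112000 + ¥41500 = ¥833000
  Exemption: ¥107000 − 25% × (¥833000 − ¥437000) = ¥107000 − ¥99000 = ¥8000
  Base: ¥833000 − ¥8000 = ¥825000
  ¥825000 × 17% = ¥140250

Regular tax:
  ¥116000 × 7% = ¥8120
  ¥359000 × 17% = ¥61030
  ¥204500 × 22% = ¥44990
  → ¥114140
  Less jobs credit ¥112000 → ¥2140

¥140250 > ¥2140, so the alternative floor tax is the binding amount.

¥140250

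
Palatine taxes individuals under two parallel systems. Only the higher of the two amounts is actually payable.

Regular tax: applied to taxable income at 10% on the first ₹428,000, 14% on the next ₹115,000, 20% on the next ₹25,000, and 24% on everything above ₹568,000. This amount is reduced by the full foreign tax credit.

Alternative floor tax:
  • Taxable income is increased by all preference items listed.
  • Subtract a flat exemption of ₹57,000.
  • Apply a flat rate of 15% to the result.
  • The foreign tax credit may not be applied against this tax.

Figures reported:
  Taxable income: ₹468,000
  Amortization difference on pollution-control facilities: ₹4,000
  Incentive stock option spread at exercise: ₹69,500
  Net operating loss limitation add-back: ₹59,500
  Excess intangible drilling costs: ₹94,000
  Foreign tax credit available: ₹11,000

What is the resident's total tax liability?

Regular tax:
  ₹428,000 × 10% = ₹42,800
  ₹40,000 × 14% = ₹5,600
  → ₹48,400
  Less foreign tax credit ₹11,000 → ₹37,400

Alternative floor tax:
  Adjusted income: ₹468,000 + ₹4,000 + ₹69,500 + ₹59,500 + ₹94,000 = ₹695,000
  Less exemption ₹57,000 → base ₹638,000
  ₹638,000 × 15% = ₹95,700

₹95,700 > ₹37,400, so the alternative floor tax is the binding amount.

₹95,700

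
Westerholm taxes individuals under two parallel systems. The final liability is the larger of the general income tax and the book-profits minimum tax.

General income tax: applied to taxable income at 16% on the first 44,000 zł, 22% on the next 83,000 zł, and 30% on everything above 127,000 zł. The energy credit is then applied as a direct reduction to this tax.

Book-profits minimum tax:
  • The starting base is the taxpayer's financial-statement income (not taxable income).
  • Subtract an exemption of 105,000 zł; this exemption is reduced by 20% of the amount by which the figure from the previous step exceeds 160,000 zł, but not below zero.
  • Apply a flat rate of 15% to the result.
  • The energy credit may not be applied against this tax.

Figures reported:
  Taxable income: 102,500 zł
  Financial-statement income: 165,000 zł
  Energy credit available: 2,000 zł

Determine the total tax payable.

Book-profits minimum tax:
  Base (financial-statement income): 165,000 zł
  Exemption: 105,000 zł − 20% × (165,000 zł − 160,000 zł) = 105,000 zł − 1,000 zł = 104,000 zł
  Base: 165,000 zł − 104,000 zł = 61,000 zł
  61,000 zł × 15% = 9,150 zł

General income tax:
  44,000 zł × 16% = 7,040 zł
  58,500 zł × 22% = 12,870 zł
  → 19,910 zł
  Less energy credit 2,000 zł → 17,910 zł

17,910 zł > 9,150 zł, so the general income tax governs.

17,910 zł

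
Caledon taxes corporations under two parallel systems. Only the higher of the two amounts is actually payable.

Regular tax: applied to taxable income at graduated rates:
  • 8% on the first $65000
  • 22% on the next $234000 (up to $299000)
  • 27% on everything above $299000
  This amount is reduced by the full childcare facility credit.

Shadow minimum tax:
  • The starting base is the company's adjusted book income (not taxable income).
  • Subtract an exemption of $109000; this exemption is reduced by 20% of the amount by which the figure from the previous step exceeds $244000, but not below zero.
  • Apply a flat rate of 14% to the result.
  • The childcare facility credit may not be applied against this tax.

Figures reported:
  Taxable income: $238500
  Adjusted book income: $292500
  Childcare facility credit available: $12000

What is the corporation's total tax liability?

Regular tax:
  $65000 × 8% = $5200
  $173500 × 22% = $38170
  → $43370
  Less childcare facility credit $12000 → $31370

Shadow minimum tax:
  Base (adjusted book income): $292500
  Exemption: $109000 − 20% × ($292500 − $244000) = $109000 − $9700 = $99300
  Base: $292500 − $99300 = $193200
  $193200 × 14% = $27048

$31370 > $27048, so the regular tax governs.

$31370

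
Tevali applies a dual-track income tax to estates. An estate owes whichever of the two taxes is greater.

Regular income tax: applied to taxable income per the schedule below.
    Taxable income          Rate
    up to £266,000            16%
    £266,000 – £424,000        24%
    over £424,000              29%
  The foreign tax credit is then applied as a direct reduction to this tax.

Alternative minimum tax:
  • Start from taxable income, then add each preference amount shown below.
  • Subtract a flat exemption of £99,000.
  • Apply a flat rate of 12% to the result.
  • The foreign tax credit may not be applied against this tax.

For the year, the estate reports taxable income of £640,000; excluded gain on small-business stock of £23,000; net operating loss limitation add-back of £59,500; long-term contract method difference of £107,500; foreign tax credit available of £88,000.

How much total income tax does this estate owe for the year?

£87,720

Regular income tax:
  £266,000 × 16% = £42,560
  £158,000 × 24% = £37,920
  £216,000 × 29% = £62,640
  → £143,120
  Less foreign tax credit £88,000 → £55,120

Alternative minimum tax:
  Adjusted income: £640,000 + £23,000 + £59,500 + £107,500 = £830,000
  Less exemption £99,000 → base £731,000
  £731,000 × 12% = £87,720

£87,720 > £55,120, so the alternative minimum tax is the binding amount.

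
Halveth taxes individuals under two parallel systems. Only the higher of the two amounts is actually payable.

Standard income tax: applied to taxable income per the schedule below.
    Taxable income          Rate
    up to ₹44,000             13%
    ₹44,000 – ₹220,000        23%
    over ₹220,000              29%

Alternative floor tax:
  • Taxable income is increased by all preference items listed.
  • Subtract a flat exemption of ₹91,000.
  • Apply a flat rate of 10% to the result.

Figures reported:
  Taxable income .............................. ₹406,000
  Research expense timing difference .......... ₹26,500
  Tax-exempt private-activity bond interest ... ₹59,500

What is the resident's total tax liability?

₹100,140

Standard income tax:
  ₹44,000 × 13% = ₹5,720
  ₹176,000 × 23% = ₹40,480
  ₹186,000 × 29% = ₹53,940
  → ₹100,140

Alternative floor tax:
  Adjusted income: ₹406,000 + ₹26,500 + ₹59,500 = ₹492,000
  Less exemption ₹91,000 → base ₹401,000
  ₹401,000 × 10% = ₹40,100

₹100,140 > ₹40,100, so the standard income tax governs.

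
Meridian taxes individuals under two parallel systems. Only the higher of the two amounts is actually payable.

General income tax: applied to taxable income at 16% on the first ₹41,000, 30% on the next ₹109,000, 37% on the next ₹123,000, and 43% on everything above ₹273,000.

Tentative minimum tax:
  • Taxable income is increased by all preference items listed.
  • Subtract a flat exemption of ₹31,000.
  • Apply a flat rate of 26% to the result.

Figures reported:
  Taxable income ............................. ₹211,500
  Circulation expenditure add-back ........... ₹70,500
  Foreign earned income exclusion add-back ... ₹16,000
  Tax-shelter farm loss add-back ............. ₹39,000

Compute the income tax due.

General income tax:
  ₹41,000 × 16% = ₹6,560
  ₹109,000 × 30% = ₹32,700
  ₹61,500 × 37% = ₹22,755
  → ₹62,015

Tentative minimum tax:
  Adjusted income: ₹211,500 + ₹70,500 + ₹16,000 + ₹39,000 = ₹337,000
  Less exemption ₹31,000 → base ₹306,000
  ₹306,000 × 26% = ₹79,560

₹79,560 > ₹62,015, so the tentative minimum tax is the binding amount.

₹79,560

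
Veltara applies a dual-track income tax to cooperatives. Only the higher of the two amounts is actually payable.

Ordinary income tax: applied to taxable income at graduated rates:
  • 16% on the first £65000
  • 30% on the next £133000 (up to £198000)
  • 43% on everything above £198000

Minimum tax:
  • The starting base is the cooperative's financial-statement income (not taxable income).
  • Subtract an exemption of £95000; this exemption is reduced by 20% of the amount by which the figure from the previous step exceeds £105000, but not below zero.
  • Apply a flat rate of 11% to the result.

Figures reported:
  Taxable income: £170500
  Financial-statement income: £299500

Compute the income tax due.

Minimum tax:
  Base (financial-statement income): £299500
  Exemption: £95000 − 20% × (£299500 − £105000) = £95000 − £38900 = £56100
  Base: £299500 − £56100 = £243400
  £243400 × 11% = £26774

Ordinary income tax:
  £65000 × 16% = £10400
  £105500 × 30% = £31650
  → £42050

£42050 > £26774, so the ordinary income tax governs.

£42050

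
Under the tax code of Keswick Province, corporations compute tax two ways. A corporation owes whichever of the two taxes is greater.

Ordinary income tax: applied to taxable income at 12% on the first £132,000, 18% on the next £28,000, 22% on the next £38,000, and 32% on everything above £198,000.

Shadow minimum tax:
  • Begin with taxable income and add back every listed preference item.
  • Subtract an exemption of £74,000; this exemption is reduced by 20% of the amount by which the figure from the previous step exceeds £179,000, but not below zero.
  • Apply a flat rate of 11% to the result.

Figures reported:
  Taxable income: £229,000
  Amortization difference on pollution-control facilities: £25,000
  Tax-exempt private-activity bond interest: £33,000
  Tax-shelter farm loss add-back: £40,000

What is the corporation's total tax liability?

Ordinary income tax:
  £132,000 × 12% = £15,840
  £28,000 × 18% = £5,040
  £38,000 × 22% = £8,360
  £31,000 × 32% = £9,920
  → £39,160

Shadow minimum tax:
  Adjusted income: £229,000 + £25,000 + £33,000 + £40,000 = £327,000
  Exemption: £74,000 − 20% × (£327,000 − £179,000) = £74,000 − £29,600 = £44,400
  Base: £327,000 − £44,400 = £282,600
  £282,600 × 11% = £31,086

£39,160 > £31,086, so the ordinary income tax governs.

£39,160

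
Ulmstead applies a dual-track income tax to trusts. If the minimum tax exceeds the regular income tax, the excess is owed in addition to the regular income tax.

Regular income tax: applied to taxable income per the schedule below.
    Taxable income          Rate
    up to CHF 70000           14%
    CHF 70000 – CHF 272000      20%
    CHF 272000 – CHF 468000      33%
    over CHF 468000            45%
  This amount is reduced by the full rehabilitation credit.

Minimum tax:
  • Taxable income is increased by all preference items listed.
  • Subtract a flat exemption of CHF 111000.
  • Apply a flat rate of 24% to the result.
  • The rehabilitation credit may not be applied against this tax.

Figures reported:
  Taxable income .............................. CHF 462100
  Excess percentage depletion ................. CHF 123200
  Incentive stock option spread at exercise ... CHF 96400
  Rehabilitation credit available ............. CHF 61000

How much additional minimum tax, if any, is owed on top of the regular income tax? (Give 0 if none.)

CHF 85035

Minimum tax:
  Adjusted income: CHF 462100 + CHF 123200 + CHF 96400 = CHF 681700
  Less exemption CHF 111000 → base CHF 570700
  CHF 570700 × 24% = CHF 136968

Regular income tax:
  CHF 70000 × 14% = CHF 9800
  CHF 202000 × 20% = CHF 40400
  CHF 190100 × 33% = CHF 62733
  → CHF 112933
  Less rehabilitation credit CHF 61000 → CHF 51933

Excess of minimum tax over regular income tax: CHF 136968 − CHF 51933 = CHF 85035.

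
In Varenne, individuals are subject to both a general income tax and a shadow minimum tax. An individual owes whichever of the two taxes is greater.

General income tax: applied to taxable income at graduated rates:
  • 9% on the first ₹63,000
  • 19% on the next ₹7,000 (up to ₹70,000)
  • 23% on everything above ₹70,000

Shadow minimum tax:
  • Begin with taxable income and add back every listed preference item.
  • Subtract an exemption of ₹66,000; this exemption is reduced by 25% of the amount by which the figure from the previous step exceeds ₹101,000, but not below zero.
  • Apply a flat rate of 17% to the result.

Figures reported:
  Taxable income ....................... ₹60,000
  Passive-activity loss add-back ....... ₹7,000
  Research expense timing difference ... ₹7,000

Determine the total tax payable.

General income tax:
  ₹60,000 × 9% = ₹5,400

Shadow minimum tax:
  Adjusted income: ₹60,000 + ₹7,000 + ₹7,000 = ₹74,000
  Exemption: ₹74,000 ≤ ₹101,000, so full ₹66,000 applies
  Base: ₹74,000 − ₹66,000 = ₹8,000
  ₹8,000 × 17% = ₹1,360

₹5,400 > ₹1,360, so the general income tax governs.

₹5,400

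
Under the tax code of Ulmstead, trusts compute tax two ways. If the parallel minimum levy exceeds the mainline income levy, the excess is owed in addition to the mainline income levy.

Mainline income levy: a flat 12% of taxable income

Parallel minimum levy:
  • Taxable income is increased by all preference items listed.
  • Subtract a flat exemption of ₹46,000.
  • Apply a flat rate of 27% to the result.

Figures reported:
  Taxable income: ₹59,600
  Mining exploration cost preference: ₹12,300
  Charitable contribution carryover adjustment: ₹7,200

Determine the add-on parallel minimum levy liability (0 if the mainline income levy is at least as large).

₹1,785

Mainline income levy:
  ₹59,600 × 12% = ₹7,152

Parallel minimum levy:
  Adjusted income: ₹59,600 + ₹12,300 + ₹7,200 = ₹79,100
  Less exemption ₹46,000 → base ₹33,100
  ₹33,100 × 27% = ₹8,937

Excess of parallel minimum levy over mainline income levy: ₹8,937 − ₹7,152 = ₹1,785.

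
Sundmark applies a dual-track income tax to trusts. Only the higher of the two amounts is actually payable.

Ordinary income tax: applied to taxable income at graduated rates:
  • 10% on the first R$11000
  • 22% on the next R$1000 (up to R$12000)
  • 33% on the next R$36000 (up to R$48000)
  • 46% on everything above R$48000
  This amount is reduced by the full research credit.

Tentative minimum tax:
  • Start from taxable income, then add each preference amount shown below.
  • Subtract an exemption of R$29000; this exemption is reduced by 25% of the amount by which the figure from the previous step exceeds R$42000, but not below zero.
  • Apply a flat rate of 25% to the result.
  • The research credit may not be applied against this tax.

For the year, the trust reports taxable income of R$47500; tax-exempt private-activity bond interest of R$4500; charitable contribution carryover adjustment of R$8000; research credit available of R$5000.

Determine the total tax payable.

Tentative minimum tax:
  Adjusted income: R$47500 + R$4500 + R$8000 = R$60000
  Exemption: R$29000 − 25% × (R$60000 − R$42000) = R$29000 − R$4500 = R$24500
  Base: R$60000 − R$24500 = R$35500
  R$35500 × 25% = R$8875

Ordinary income tax:
  R$11000 × 10% = R$1100
  R$1000 × 22% = R$220
  R$35500 × 33% = R$11715
  → R$13035
  Less research credit R$5000 → R$8035

R$8875 > R$8035, so the tentative minimum tax is the binding amount.

R$8875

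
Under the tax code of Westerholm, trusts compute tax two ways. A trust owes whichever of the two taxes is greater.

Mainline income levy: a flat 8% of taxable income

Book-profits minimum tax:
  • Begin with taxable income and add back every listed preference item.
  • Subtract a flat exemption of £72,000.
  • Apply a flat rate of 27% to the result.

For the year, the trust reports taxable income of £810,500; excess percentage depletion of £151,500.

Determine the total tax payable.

£240,300

Mainline income levy:
  £810,500 × 8% = £64,840

Book-profits minimum tax:
  Adjusted income: £810,500 + £151,500 = £962,000
  Less exemption £72,000 → base £890,000
  £890,000 × 27% = £240,300

£240,300 > £64,840, so the book-profits minimum tax is the binding amount.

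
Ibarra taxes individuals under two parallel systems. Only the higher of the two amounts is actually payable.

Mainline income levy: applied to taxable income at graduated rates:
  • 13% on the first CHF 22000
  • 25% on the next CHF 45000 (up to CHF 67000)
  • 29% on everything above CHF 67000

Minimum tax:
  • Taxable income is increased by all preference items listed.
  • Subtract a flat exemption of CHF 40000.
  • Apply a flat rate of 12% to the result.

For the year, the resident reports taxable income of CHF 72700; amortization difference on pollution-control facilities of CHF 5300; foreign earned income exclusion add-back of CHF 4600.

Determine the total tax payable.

Minimum tax:
  Adjusted income: CHF 72700 + CHF 5300 + CHF 4600 = CHF 82600
  Less exemption CHF 40000 → base CHF 42600
  CHF 42600 × 12% = CHF 5112

Mainline income levy:
  CHF 22000 × 13% = CHF 2860
  CHF 45000 × 25% = CHF 11250
  CHF 5700 × 29% = CHF 1653
  → CHF 15763

CHF 15763 > CHF 5112, so the mainline income levy governs.

CHF 15763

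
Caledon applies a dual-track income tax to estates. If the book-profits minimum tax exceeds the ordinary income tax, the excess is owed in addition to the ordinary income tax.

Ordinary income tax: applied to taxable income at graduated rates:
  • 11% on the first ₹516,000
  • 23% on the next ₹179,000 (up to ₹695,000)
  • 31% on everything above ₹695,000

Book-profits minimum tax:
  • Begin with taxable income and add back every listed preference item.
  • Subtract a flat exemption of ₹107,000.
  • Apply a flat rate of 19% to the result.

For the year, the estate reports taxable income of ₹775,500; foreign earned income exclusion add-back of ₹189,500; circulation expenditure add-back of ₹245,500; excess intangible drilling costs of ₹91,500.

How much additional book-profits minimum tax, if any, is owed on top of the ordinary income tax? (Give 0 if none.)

Ordinary income tax:
  ₹516,000 × 11% = ₹56,760
  ₹179,000 × 23% = ₹41,170
  ₹80,500 × 31% = ₹24,955
  → ₹122,885

Book-profits minimum tax:
  Adjusted income: ₹775,500 + ₹189,500 + ₹245,500 + ₹91,500 = ₹1,302,000
  Less exemption ₹107,000 → base ₹1,195,000
  ₹1,195,000 × 19% = ₹227,050

Excess of book-profits minimum tax over ordinary income tax: ₹227,050 − ₹122,885 = ₹104,165.

₹104,165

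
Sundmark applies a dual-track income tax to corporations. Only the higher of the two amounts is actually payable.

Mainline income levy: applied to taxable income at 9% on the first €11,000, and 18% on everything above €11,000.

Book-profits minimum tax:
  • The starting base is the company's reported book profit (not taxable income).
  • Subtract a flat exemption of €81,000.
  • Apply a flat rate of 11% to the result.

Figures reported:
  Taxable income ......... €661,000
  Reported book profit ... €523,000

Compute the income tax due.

€117,990

Mainline income levy:
  €11,000 × 9% = €990
  €650,000 × 18% = €117,000
  → €117,990

Book-profits minimum tax:
  Base (reported book profit): €523,000
  Less exemption €81,000 → base €442,000
  €442,000 × 11% = €48,620

€117,990 > €48,620, so the mainline income levy governs.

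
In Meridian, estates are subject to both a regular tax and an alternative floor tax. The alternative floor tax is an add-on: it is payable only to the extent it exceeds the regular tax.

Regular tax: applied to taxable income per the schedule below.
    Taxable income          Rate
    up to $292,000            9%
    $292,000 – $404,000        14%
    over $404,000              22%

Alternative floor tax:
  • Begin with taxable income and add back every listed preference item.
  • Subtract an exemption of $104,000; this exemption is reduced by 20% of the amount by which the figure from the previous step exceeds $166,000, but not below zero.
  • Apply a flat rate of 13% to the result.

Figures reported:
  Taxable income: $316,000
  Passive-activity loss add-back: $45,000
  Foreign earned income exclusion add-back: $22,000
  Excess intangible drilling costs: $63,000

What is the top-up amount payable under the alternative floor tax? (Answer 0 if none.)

Alternative floor tax:
  Adjusted income: $316,000 + $45,000 + $22,000 + $63,000 = $446,000
  Exemption: $104,000 − 20% × ($446,000 − $166,000) = $104,000 − $56,000 = $48,000
  Base: $446,000 − $48,000 = $398,000
  $398,000 × 13% = $51,740

Regular tax:
  $292,000 × 9% = $26,280
  $24,000 × 14% = $3,360
  → $29,640

Excess of alternative floor tax over regular tax: $51,740 − $29,640 = $22,100.

$22,100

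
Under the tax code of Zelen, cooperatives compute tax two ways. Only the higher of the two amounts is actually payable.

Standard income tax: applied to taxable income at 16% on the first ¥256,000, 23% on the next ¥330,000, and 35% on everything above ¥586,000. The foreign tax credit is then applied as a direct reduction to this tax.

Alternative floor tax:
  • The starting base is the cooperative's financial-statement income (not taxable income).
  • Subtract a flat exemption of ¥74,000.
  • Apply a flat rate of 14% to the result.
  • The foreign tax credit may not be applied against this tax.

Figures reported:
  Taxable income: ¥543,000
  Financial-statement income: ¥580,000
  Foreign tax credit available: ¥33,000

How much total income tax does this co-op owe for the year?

Alternative floor tax:
  Base (financial-statement income): ¥580,000
  Less exemption ¥74,000 → base ¥506,000
  ¥506,000 × 14% = ¥70,840

Standard income tax:
  ¥256,000 × 16% = ¥40,960
  ¥287,000 × 23% = ¥66,010
  → ¥106,970
  Less foreign tax credit ¥33,000 → ¥73,970

¥73,970 > ¥70,840, so the standard income tax governs.

¥73,970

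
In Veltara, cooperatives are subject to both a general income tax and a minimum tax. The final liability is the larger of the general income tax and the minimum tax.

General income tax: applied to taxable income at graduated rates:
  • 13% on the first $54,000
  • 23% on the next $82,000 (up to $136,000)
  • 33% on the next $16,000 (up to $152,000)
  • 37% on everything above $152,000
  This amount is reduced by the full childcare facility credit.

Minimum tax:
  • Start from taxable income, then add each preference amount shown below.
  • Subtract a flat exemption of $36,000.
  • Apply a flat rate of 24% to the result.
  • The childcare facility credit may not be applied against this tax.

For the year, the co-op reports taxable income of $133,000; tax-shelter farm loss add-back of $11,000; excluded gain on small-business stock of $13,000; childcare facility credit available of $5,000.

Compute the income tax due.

$29,040

Minimum tax:
  Adjusted income: $133,000 + $11,000 + $13,000 = $157,000
  Less exemption $36,000 → base $121,000
  $121,000 × 24% = $29,040

General income tax:
  $54,000 × 13% = $7,020
  $79,000 × 23% = $18,170
  → $25,190
  Less childcare facility credit $5,000 → $20,190

$29,040 > $20,190, so the minimum tax is the binding amount.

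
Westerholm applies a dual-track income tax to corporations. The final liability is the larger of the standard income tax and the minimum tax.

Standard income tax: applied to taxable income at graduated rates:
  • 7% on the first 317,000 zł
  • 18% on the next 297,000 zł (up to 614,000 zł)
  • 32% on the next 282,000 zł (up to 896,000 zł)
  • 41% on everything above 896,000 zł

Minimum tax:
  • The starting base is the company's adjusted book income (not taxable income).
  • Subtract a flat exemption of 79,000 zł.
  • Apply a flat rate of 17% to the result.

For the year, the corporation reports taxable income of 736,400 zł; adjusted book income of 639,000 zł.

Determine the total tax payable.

114,818 zł

Standard income tax:
  317,000 zł × 7% = 22,190 zł
  297,000 zł × 18% = 53,460 zł
  122,400 zł × 32% = 39,168 zł
  → 114,818 zł

Minimum tax:
  Base (adjusted book income): 639,000 zł
  Less exemption 79,000 zł → base 560,000 zł
  560,000 zł × 17% = 95,200 zł

114,818 zł > 95,200 zł, so the standard income tax governs.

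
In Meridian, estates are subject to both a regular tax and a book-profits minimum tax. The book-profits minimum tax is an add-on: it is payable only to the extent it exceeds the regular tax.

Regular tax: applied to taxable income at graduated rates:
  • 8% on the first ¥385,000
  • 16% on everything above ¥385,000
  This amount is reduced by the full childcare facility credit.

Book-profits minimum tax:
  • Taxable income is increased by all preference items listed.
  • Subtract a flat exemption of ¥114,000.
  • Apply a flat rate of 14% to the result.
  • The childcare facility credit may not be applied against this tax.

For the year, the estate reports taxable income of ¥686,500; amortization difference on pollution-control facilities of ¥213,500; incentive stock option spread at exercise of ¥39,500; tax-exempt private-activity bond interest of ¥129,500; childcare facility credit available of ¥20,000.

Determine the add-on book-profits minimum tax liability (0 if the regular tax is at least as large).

Regular tax:
  ¥385,000 × 8% = ¥30,800
  ¥301,500 × 16% = ¥48,240
  → ¥79,040
  Less childcare facility credit ¥20,000 → ¥59,040

Book-profits minimum tax:
  Adjusted income: ¥686,500 + ¥213,500 + ¥39,500 + ¥129,500 = ¥1,069,000
  Less exemption ¥114,000 → base ¥955,000
  ¥955,000 × 14% = ¥133,700

Excess of book-profits minimum tax over regular tax: ¥133,700 − ¥59,040 = ¥74,660.

¥74,660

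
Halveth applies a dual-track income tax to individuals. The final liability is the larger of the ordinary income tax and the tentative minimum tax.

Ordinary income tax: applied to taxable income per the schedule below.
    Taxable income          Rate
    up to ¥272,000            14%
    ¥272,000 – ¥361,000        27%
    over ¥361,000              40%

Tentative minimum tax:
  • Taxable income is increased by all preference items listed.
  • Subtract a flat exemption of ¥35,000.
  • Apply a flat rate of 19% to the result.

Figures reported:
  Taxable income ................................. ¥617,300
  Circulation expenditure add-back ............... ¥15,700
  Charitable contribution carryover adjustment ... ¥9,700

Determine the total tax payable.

Tentative minimum tax:
  Adjusted income: ¥617,300 + ¥15,700 + ¥9,700 = ¥642,700
  Less exemption ¥35,000 → base ¥607,700
  ¥607,700 × 19% = ¥115,463

Ordinary income tax:
  ¥272,000 × 14% = ¥38,080
  ¥89,000 × 27% = ¥24,030
  ¥256,300 × 40% = ¥102,520
  → ¥164,630

¥164,630 > ¥115,463, so the ordinary income tax governs.

¥164,630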